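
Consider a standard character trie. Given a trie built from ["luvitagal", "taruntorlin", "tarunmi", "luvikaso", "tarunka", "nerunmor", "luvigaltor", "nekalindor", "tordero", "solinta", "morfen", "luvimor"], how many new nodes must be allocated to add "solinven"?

Walking "solinven" from the root, the first 5 characters ("solin") follow existing edges; "v" is the first miss.
So 8 − 5 = 3 new nodes.

3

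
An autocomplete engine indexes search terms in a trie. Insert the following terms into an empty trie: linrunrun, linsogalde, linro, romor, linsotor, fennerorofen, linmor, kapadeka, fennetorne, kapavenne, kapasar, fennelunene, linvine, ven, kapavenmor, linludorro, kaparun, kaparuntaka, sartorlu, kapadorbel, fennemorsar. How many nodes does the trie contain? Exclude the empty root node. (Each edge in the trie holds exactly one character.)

Count nodes per top-level branch (shared prefixes stored once):
  'f'-branch (fennelunene, fennemorsar, fennerorofen, fennetorne): 29 nodes
  'k'-branch (kapadeka, kapadorbel, kaparun, kaparuntaka, kapasar, kapavenmor, kapavenne): 31 nodes
  'l'-branch (linludorro, linmor, linro, linrunrun, linsogalde, linsotor, linvine): 34 nodes
  'r'-branch (romor): 5 nodes
  's'-branch (sartorlu): 8 nodes
  'v'-branch (ven): 3 nodes
Sum: 110

110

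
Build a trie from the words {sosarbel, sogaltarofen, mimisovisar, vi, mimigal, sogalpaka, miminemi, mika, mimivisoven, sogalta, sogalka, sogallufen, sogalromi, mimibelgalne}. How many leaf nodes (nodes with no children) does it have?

A leaf is a node with no children — equivalently, the end of a word that is not a proper prefix of any other stored word.
Those words: "mika", "mimibelgalne", "mimigal", "miminemi", "mimisovisar", "mimivisoven", "sogalka", "sogallufen", "sogalpaka", "sogalromi", "sogaltarofen", "sosarbel", "vi"
Leaf count: 13

13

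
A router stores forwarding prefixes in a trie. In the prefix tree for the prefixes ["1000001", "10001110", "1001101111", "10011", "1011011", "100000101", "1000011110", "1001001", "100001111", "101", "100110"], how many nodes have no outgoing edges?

6

Leaves are exactly the stored words that no other stored word extends.
Those words: "100000101", "1000011110", "10001110", "1001001", "1001101111", "1011011"
Leaf count: 6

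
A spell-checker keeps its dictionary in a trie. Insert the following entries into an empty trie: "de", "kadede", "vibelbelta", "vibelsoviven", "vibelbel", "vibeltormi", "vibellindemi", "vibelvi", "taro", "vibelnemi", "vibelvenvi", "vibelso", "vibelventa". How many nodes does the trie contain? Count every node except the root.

53

Insert word by word; a character creates a node only if that edge doesn't already exist:
  "de" → 2 new (d, e)
  "kadede" → 6 new (k, a, d, e, d, e)
  "vibelbelta" → 10 new (v, i, b, e, l, b, e, l, t, a)
  "vibelsoviven" → prefix "vibel" already present; 7 new (s, o, v, i, v, e, n)
  "vibelbel" → prefix "vibelbel" already present; 0 new (none)
  "vibeltormi" → prefix "vibel" already present; 5 new (t, o, r, m, i)
  "vibellindemi" → prefix "vibel" already present; 7 new (l, i, n, d, e, m, i)
  "vibelvi" → prefix "vibel" already present; 2 new (v, i)
  "taro" → 4 new (t, a, r, o)
  "vibelnemi" → prefix "vibel" already present; 4 new (n, e, m, i)
  "vibelvenvi" → prefix "vibelv" already present; 4 new (e, n, v, i)
  "vibelso" → prefix "vibelso" already present; 0 new (none)
  "vibelventa" → prefix "vibelven" already present; 2 new (t, a)
Total nodes = 2 + 6 + 10 + 7 + 0 + 5 + 7 + 2 + 4 + 4 + 4 + 0 + 2 = 53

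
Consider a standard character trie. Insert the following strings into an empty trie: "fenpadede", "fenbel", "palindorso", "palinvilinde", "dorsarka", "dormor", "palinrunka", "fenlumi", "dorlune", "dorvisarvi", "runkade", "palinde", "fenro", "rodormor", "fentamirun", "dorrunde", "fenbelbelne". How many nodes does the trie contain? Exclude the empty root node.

94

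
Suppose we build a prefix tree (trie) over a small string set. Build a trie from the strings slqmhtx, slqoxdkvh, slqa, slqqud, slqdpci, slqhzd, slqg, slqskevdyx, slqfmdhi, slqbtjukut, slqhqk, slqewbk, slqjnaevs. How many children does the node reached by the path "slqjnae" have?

1

Follow the path "slqjnae" to its node, then look at its outgoing edges.
Distinct next characters after "slqjnae": v.
That node has 1 child edge.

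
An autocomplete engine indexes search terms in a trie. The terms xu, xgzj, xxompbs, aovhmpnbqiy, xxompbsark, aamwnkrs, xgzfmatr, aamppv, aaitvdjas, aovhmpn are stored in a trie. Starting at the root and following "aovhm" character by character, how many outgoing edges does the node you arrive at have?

1

The children of the "aovhm" node are the distinct next characters among strings starting with "aovhm".
Characters that immediately follow "aovhm" among the stored strings: {p}.
That node has 1 child edge.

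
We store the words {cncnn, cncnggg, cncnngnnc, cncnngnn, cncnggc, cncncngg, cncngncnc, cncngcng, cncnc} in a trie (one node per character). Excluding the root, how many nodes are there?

For each word, the new-node count is its length minus the longest prefix already in the trie:
  "cncnn" → 5 new (c, n, c, n, n)
  "cncnggg" → prefix "cncn" already present; 3 new (g, g, g)
  "cncnngnnc" → prefix "cncnn" already present; 4 new (g, n, n, c)
  "cncnngnn" → prefix "cncnngnn" already present; 0 new (none)
  "cncnggc" → prefix "cncngg" already present; 1 new (c)
  "cncncngg" → prefix "cncn" already present; 4 new (c, n, g, g)
  "cncngncnc" → prefix "cncng" already present; 4 new (n, c, n, c)
  "cncngcng" → prefix "cncng" already present; 3 new (c, n, g)
  "cncnc" → prefix "cncnc" already present; 0 new (none)
Total nodes = 5 + 3 + 4 + 0 + 1 + 4 + 4 + 3 + 0 = 24

24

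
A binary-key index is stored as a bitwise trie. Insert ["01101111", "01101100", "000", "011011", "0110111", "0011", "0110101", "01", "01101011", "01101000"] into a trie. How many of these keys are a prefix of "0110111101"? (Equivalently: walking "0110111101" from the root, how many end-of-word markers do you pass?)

4

Traverse "0110111101" character by character; count nodes along the way that are marked as word ends.
Prefixes of the query that are stored words: "01", "011011", "0110111", "01101111"
Count: 4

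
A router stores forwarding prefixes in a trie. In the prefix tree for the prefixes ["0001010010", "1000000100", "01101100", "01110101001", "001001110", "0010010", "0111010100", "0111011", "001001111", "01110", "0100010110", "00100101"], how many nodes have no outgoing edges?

Leaves are exactly the stored words that no other stored word extends.
Those words: "0001010010", "00100101", "001001110", "001001111", "0100010110", "01101100", "01110101001", "0111011", "1000000100"
Leaf count: 9

9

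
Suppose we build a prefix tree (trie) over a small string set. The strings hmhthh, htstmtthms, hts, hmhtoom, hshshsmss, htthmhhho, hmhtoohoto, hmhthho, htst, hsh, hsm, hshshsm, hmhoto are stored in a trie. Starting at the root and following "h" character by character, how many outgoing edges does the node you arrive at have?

Walk "h" from the root, arriving at one node.
Characters that immediately follow "h" among the stored strings: {m, s, t}.
That node has 3 child edges.

3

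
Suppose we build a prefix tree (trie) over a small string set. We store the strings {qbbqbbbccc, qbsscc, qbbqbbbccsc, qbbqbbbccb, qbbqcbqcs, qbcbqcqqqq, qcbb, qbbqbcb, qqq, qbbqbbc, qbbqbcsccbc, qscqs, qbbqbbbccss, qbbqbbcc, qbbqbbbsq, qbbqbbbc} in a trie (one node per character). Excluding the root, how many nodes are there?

51

Insert word by word; a character creates a node only if that edge doesn't already exist:
  "qbbqbbbccc" → 10 new (q, b, b, q, b, b, b, c, c, c)
  "qbsscc" → prefix "qb" already present; 4 new (s, s, c, c)
  "qbbqbbbccsc" → prefix "qbbqbbbcc" already present; 2 new (s, c)
  "qbbqbbbccb" → prefix "qbbqbbbcc" already present; 1 new (b)
  "qbbqcbqcs" → prefix "qbbq" already present; 5 new (c, b, q, c, s)
  "qbcbqcqqqq" → prefix "qb" already present; 8 new (c, b, q, c, q, q, q, q)
  "qcbb" → prefix "q" already present; 3 new (c, b, b)
  "qbbqbcb" → prefix "qbbqb" already present; 2 new (c, b)
  "qqq" → prefix "q" already present; 2 new (q, q)
  "qbbqbbc" → prefix "qbbqbb" already present; 1 new (c)
  "qbbqbcsccbc" → prefix "qbbqbc" already present; 5 new (s, c, c, b, c)
  "qscqs" → prefix "q" already present; 4 new (s, c, q, s)
  "qbbqbbbccss" → prefix "qbbqbbbccs" already present; 1 new (s)
  "qbbqbbcc" → prefix "qbbqbbc" already present; 1 new (c)
  "qbbqbbbsq" → prefix "qbbqbbb" already present; 2 new (s, q)
  "qbbqbbbc" → prefix "qbbqbbbc" already present; 0 new (none)
Total nodes = 10 + 4 + 2 + 1 + 5 + 8 + 3 + 2 + 2 + 1 + 5 + 4 + 1 + 1 + 2 + 0 = 51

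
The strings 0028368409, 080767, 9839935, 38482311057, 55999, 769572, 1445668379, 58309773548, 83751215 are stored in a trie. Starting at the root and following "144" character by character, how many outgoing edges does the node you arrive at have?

1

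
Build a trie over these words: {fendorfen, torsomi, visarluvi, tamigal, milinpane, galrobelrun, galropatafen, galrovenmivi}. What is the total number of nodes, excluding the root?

65

Trace insertions, counting only characters that open a new branch:
  "fendorfen" → 9 new (f, e, n, d, o, r, f, e, n)
  "torsomi" → 7 new (t, o, r, s, o, m, i)
  "visarluvi" → 9 new (v, i, s, a, r, l, u, v, i)
  "tamigal" → prefix "t" already present; 6 new (a, m, i, g, a, l)
  "milinpane" → 9 new (m, i, l, i, n, p, a, n, e)
  "galrobelrun" → 11 new (g, a, l, r, o, b, e, l, r, u, n)
  "galropatafen" → prefix "galro" already present; 7 new (p, a, t, a, f, e, n)
  "galrovenmivi" → prefix "galro" already present; 7 new (v, e, n, m, i, v, i)
Total nodes = 9 + 7 + 9 + 6 + 9 + 11 + 7 + 7 = 65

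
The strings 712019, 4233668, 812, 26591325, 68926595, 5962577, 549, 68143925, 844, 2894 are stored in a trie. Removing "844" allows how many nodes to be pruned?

Walk "844" from the leaf back toward the root, removing each node that no remaining word uses.
The suffix "44" (2 nodes) is used only by "844"; the node for "8" still has the child "1", so pruning stops there.
Nodes removed: 2

2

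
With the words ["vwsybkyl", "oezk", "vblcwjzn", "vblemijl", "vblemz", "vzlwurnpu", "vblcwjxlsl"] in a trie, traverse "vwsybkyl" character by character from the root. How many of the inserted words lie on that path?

1

Check each prefix of "vwsybkyl" against the stored set — each match is an end-marker on the path.
Prefixes of the query that are stored words: "vwsybkyl"
Count: 1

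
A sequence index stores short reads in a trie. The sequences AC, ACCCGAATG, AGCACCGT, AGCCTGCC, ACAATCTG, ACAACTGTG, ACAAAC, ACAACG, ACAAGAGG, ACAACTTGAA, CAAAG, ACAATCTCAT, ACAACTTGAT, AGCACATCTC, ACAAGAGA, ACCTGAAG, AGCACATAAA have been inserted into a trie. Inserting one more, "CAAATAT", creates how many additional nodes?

The longest prefix of "CAAATAT" already in the trie is "CAAA" (length 4).
So 7 − 4 = 3 new nodes.

3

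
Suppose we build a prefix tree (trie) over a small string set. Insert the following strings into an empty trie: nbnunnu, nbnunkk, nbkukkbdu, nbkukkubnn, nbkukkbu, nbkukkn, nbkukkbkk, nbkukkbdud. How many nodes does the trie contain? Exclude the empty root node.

For each word, the new-node count is its length minus the longest prefix already in the trie:
  "nbnunnu" → 7 new (n, b, n, u, n, n, u)
  "nbnunkk" → prefix "nbnun" already present; 2 new (k, k)
  "nbkukkbdu" → prefix "nb" already present; 7 new (k, u, k, k, b, d, u)
  "nbkukkubnn" → prefix "nbkukk" already present; 4 new (u, b, n, n)
  "nbkukkbu" → prefix "nbkukkb" already present; 1 new (u)
  "nbkukkn" → prefix "nbkukk" already present; 1 new (n)
  "nbkukkbkk" → prefix "nbkukkb" already present; 2 new (k, k)
  "nbkukkbdud" → prefix "nbkukkbdu" already present; 1 new (d)
Total nodes = 7 + 2 + 7 + 4 + 1 + 1 + 2 + 1 = 25

25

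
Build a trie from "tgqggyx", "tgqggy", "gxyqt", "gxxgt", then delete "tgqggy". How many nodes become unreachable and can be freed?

A node on "tgqggy"'s path can go only if nothing else ends at it or branches off below it.
Every node on "tgqggy" is still needed (e.g. by "tgqggyx"), so nothing is freed.
Nodes removed: 0

0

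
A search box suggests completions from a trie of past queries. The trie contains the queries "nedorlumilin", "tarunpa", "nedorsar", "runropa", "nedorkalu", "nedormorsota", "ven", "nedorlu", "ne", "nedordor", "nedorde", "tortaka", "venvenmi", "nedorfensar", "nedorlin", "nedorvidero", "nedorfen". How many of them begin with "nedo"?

Walk to "nedo"; the words in its subtree are exactly those with that prefix.
Words under "nedo": nedorde, nedordor, nedorfen, nedorfensar, nedorkalu, nedorlin, nedorlu, nedorlumilin, nedormorsota, nedorsar, nedorvidero
Count: 11

11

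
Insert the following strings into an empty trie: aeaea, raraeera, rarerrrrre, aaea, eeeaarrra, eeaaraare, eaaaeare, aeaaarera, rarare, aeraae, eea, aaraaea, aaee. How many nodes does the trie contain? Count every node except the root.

Insert word by word; a character creates a node only if that edge doesn't already exist:
  "aeaea" → 5 new (a, e, a, e, a)
  "raraeera" → 8 new (r, a, r, a, e, e, r, a)
  "rarerrrrre" → prefix "rar" already present; 7 new (e, r, r, r, r, r, e)
  "aaea" → prefix "a" already present; 3 new (a, e, a)
  "eeeaarrra" → 9 new (e, e, e, a, a, r, r, r, a)
  "eeaaraare" → prefix "ee" already present; 7 new (a, a, r, a, a, r, e)
  "eaaaeare" → prefix "e" already present; 7 new (a, a, a, e, a, r, e)
  "aeaaarera" → prefix "aea" already present; 6 new (a, a, r, e, r, a)
  "rarare" → prefix "rara" already present; 2 new (r, e)
  "aeraae" → prefix "ae" already present; 4 new (r, a, a, e)
  "eea" → prefix "eea" already present; 0 new (none)
  "aaraaea" → prefix "aa" already present; 5 new (r, a, a, e, a)
  "aaee" → prefix "aae" already present; 1 new (e)
Total nodes = 5 + 8 + 7 + 3 + 9 + 7 + 7 + 6 + 2 + 4 + 0 + 5 + 1 = 64

64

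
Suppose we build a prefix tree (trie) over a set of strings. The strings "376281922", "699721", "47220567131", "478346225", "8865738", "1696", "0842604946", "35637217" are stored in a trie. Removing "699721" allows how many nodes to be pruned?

After clearing the end-marker at "699721", prune upward until reaching a node still needed by another word.
No other word shares any prefix with "699721", so all 6 of its nodes go.
Nodes removed: 6

6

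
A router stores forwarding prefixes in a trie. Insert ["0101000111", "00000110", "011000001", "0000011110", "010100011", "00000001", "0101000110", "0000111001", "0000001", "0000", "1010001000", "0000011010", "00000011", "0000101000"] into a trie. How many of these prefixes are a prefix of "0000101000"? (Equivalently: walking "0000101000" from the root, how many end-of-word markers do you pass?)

Check each prefix of "0000101000" against the stored set — each match is an end-marker on the path.
Prefixes of the query that are stored words: "0000", "0000101000"
Count: 2

2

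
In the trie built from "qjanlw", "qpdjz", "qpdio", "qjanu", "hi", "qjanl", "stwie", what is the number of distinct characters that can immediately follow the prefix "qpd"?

Walk "qpd" from the root, arriving at one node.
Distinct next characters after "qpd": i, j.
That node has 2 child edges.

2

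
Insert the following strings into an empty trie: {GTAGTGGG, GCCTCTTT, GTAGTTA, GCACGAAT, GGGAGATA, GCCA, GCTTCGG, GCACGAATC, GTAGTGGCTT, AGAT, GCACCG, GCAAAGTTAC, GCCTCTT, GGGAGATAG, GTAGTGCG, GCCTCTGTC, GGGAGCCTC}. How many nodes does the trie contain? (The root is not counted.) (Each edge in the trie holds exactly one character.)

63

Count nodes per top-level branch (shared prefixes stored once):
  'A'-branch (AGAT): 4 nodes
  'G'-branch (GCAAAGTTAC, GCACCG, GCACGAAT, GCACGAATC, GCCA, GCCTCTGTC, GCCTCTT, GCCTCTTT, GCTTCGG, GGGAGATA, GGGAGATAG, GGGAGCCTC, GTAGTGCG, GTAGTGGCTT, GTAGTGGG, GTAGTTA): 59 nodes
Sum: 63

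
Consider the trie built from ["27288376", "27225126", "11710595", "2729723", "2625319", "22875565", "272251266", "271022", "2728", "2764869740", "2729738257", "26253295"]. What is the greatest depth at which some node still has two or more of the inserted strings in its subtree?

8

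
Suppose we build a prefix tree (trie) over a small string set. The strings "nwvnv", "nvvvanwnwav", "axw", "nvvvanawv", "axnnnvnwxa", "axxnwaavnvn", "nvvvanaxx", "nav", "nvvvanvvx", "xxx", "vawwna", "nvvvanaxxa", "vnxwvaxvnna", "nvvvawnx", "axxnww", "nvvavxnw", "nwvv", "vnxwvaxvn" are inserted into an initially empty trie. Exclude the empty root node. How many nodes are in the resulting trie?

For each word, the new-node count is its length minus the longest prefix already in the trie:
  "nwvnv" → 5 new (n, w, v, n, v)
  "nvvvanwnwav" → prefix "n" already present; 10 new (v, v, v, a, n, w, n, w, a, v)
  "axw" → 3 new (a, x, w)
  "nvvvanawv" → prefix "nvvvan" already present; 3 new (a, w, v)
  "axnnnvnwxa" → prefix "ax" already present; 8 new (n, n, n, v, n, w, x, a)
  "axxnwaavnvn" → prefix "ax" already present; 9 new (x, n, w, a, a, v, n, v, n)
  "nvvvanaxx" → prefix "nvvvana" already present; 2 new (x, x)
  "nav" → prefix "n" already present; 2 new (a, v)
  "nvvvanvvx" → prefix "nvvvan" already present; 3 new (v, v, x)
  "xxx" → 3 new (x, x, x)
  "vawwna" → 6 new (v, a, w, w, n, a)
  "nvvvanaxxa" → prefix "nvvvanaxx" already present; 1 new (a)
  "vnxwvaxvnna" → prefix "v" already present; 10 new (n, x, w, v, a, x, v, n, n, a)
  "nvvvawnx" → prefix "nvvva" already present; 3 new (w, n, x)
  "axxnww" → prefix "axxnw" already present; 1 new (w)
  "nvvavxnw" → prefix "nvv" already present; 5 new (a, v, x, n, w)
  "nwvv" → prefix "nwv" already present; 1 new (v)
  "vnxwvaxvn" → prefix "vnxwvaxvn" already present; 0 new (none)
Total nodes = 5 + 10 + 3 + 3 + 8 + 9 + 2 + 2 + 3 + 3 + 6 + 1 + 10 + 3 + 1 + 5 + 1 + 0 = 75

75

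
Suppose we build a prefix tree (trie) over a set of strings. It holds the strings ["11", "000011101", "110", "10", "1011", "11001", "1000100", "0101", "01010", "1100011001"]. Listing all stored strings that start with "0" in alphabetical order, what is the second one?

0101

Words with prefix "0", in lexicographic order: "000011101", "0101", "01010"
The 2nd is 0101.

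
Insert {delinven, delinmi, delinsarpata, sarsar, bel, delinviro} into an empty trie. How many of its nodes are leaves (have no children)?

6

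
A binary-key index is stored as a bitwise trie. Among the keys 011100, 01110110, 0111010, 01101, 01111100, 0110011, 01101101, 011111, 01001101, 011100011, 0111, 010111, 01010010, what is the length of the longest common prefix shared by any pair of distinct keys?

Equivalently: take the maximum, over all pairs, of their longest common prefix length.
e.g. "011100" and "011100011" share the prefix "011100" of length 6; no pair shares a longer one.
Longest shared-prefix length: 6

6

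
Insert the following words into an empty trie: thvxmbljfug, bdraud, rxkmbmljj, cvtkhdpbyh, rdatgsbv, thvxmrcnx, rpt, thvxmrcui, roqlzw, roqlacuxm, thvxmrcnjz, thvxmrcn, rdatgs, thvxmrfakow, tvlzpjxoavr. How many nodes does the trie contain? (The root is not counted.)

For each word, the new-node count is its length minus the longest prefix already in the trie:
  "thvxmbljfug" → 11 new (t, h, v, x, m, b, l, j, f, u, g)
  "bdraud" → 6 new (b, d, r, a, u, d)
  "rxkmbmljj" → 9 new (r, x, k, m, b, m, l, j, j)
  "cvtkhdpbyh" → 10 new (c, v, t, k, h, d, p, b, y, h)
  "rdatgsbv" → prefix "r" already present; 7 new (d, a, t, g, s, b, v)
  "thvxmrcnx" → prefix "thvxm" already present; 4 new (r, c, n, x)
  "rpt" → prefix "r" already present; 2 new (p, t)
  "thvxmrcui" → prefix "thvxmrc" already present; 2 new (u, i)
  "roqlzw" → prefix "r" already present; 5 new (o, q, l, z, w)
  "roqlacuxm" → prefix "roql" already present; 5 new (a, c, u, x, m)
  "thvxmrcnjz" → prefix "thvxmrcn" already present; 2 new (j, z)
  "thvxmrcn" → prefix "thvxmrcn" already present; 0 new (none)
  "rdatgs" → prefix "rdatgs" already present; 0 new (none)
  "thvxmrfakow" → prefix "thvxmr" already present; 5 new (f, a, k, o, w)
  "tvlzpjxoavr" → prefix "t" already present; 10 new (v, l, z, p, j, x, o, a, v, r)
Total nodes = 11 + 6 + 9 + 10 + 7 + 4 + 2 + 2 + 5 + 5 + 2 + 0 + 0 + 5 + 10 = 78

78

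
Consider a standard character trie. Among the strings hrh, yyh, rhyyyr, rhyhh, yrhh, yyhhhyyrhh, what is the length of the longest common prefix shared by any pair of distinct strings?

3

The deepest shared node is where two words last agree before diverging.
"rhyhh" and "rhyyyr" agree on "rhy" (3 characters) before diverging; nothing deeper is shared.
Longest shared-prefix length: 3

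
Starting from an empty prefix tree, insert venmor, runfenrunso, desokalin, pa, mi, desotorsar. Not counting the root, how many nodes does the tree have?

For each word, the new-node count is its length minus the longest prefix already in the trie:
  "venmor" → 6 new (v, e, n, m, o, r)
  "runfenrunso" → 11 new (r, u, n, f, e, n, r, u, n, s, o)
  "desokalin" → 9 new (d, e, s, o, k, a, l, i, n)
  "pa" → 2 new (p, a)
  "mi" → 2 new (m, i)
  "desotorsar" → prefix "deso" already present; 6 new (t, o, r, s, a, r)
Total nodes = 6 + 11 + 9 + 2 + 2 + 6 = 36

36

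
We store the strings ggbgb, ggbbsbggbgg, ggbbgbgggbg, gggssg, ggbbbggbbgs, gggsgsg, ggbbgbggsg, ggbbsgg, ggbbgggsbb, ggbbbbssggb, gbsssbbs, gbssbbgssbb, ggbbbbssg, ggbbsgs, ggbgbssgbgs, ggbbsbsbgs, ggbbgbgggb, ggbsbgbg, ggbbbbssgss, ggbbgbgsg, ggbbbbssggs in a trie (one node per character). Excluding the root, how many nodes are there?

84

For each word, the new-node count is its length minus the longest prefix already in the trie:
  "ggbgb" → 5 new (g, g, b, g, b)
  "ggbbsbggbgg" → prefix "ggb" already present; 8 new (b, s, b, g, g, b, g, g)
  "ggbbgbgggbg" → prefix "ggbb" already present; 7 new (g, b, g, g, g, b, g)
  "gggssg" → prefix "gg" already present; 4 new (g, s, s, g)
  "ggbbbggbbgs" → prefix "ggbb" already present; 7 new (b, g, g, b, b, g, s)
  "gggsgsg" → prefix "gggs" already present; 3 new (g, s, g)
  "ggbbgbggsg" → prefix "ggbbgbgg" already present; 2 new (s, g)
  "ggbbsgg" → prefix "ggbbs" already present; 2 new (g, g)
  "ggbbgggsbb" → prefix "ggbbg" already present; 5 new (g, g, s, b, b)
  "ggbbbbssggb" → prefix "ggbbb" already present; 6 new (b, s, s, g, g, b)
  "gbsssbbs" → prefix "g" already present; 7 new (b, s, s, s, b, b, s)
  "gbssbbgssbb" → prefix "gbss" already present; 7 new (b, b, g, s, s, b, b)
  "ggbbbbssg" → prefix "ggbbbbssg" already present; 0 new (none)
  "ggbbsgs" → prefix "ggbbsg" already present; 1 new (s)
  "ggbgbssgbgs" → prefix "ggbgb" already present; 6 new (s, s, g, b, g, s)
  "ggbbsbsbgs" → prefix "ggbbsb" already present; 4 new (s, b, g, s)
  "ggbbgbgggb" → prefix "ggbbgbgggb" already present; 0 new (none)
  "ggbsbgbg" → prefix "ggb" already present; 5 new (s, b, g, b, g)
  "ggbbbbssgss" → prefix "ggbbbbssg" already present; 2 new (s, s)
  "ggbbgbgsg" → prefix "ggbbgbg" already present; 2 new (s, g)
  "ggbbbbssggs" → prefix "ggbbbbssgg" already present; 1 new (s)
Total nodes = 5 + 8 + 7 + 4 + 7 + 3 + 2 + 2 + 5 + 6 + 7 + 7 + 0 + 1 + 6 + 4 + 0 + 5 + 2 + 2 + 1 = 84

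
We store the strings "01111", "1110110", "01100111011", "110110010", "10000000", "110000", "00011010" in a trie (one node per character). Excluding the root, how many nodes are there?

For each word, the new-node count is its length minus the longest prefix already in the trie:
  "01111" → 5 new (0, 1, 1, 1, 1)
  "1110110" → 7 new (1, 1, 1, 0, 1, 1, 0)
  "01100111011" → prefix "011" already present; 8 new (0, 0, 1, 1, 1, 0, 1, 1)
  "110110010" → prefix "11" already present; 7 new (0, 1, 1, 0, 0, 1, 0)
  "10000000" → prefix "1" already present; 7 new (0, 0, 0, 0, 0, 0, 0)
  "110000" → prefix "110" already present; 3 new (0, 0, 0)
  "00011010" → prefix "0" already present; 7 new (0, 0, 1, 1, 0, 1, 0)
Total nodes = 5 + 7 + 8 + 7 + 7 + 3 + 7 = 44

44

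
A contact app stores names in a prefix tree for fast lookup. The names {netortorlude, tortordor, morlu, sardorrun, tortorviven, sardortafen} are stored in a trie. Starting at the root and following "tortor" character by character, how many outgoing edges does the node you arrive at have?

2

Follow the path "tortor" to its node, then look at its outgoing edges.
Characters that immediately follow "tortor" among the stored strings: {d, v}.
That node has 2 child edges.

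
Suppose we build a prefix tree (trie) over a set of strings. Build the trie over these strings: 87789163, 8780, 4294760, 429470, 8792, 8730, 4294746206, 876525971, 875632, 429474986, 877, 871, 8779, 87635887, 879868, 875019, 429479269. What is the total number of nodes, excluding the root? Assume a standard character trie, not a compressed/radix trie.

For each word, the new-node count is its length minus the longest prefix already in the trie:
  "87789163" → 8 new (8, 7, 7, 8, 9, 1, 6, 3)
  "8780" → prefix "87" already present; 2 new (8, 0)
  "4294760" → 7 new (4, 2, 9, 4, 7, 6, 0)
  "429470" → prefix "42947" already present; 1 new (0)
  "8792" → prefix "87" already present; 2 new (9, 2)
  "8730" → prefix "87" already present; 2 new (3, 0)
  "4294746206" → prefix "42947" already present; 5 new (4, 6, 2, 0, 6)
  "876525971" → prefix "87" already present; 7 new (6, 5, 2, 5, 9, 7, 1)
  "875632" → prefix "87" already present; 4 new (5, 6, 3, 2)
  "429474986" → prefix "429474" already present; 3 new (9, 8, 6)
  "877" → prefix "877" already present; 0 new (none)
  "871" → prefix "87" already present; 1 new (1)
  "8779" → prefix "877" already present; 1 new (9)
  "87635887" → prefix "876" already present; 5 new (3, 5, 8, 8, 7)
  "879868" → prefix "879" already present; 3 new (8, 6, 8)
  "875019" → prefix "875" already present; 3 new (0, 1, 9)
  "429479269" → prefix "42947" already present; 4 new (9, 2, 6, 9)
Total nodes = 8 + 2 + 7 + 1 + 2 + 2 + 5 + 7 + 4 + 3 + 0 + 1 + 1 + 5 + 3 + 3 + 4 = 58

58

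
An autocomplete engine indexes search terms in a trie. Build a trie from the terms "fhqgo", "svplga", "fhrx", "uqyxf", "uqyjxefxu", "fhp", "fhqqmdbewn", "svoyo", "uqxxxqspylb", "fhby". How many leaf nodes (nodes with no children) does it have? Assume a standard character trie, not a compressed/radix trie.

10

Leaves are exactly the stored words that no other stored word extends.
Those words: "fhby", "fhp", "fhqgo", "fhqqmdbewn", "fhrx", "svoyo", "svplga", "uqxxxqspylb", "uqyjxefxu", "uqyxf"
Leaf count: 10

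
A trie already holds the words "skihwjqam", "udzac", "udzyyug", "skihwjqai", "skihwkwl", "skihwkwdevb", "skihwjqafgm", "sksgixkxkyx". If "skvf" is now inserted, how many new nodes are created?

2

The longest prefix of "skvf" already in the trie is "sk" (length 2).
New nodes needed: |"skvf"| − 2 = 4 − 2 = 2.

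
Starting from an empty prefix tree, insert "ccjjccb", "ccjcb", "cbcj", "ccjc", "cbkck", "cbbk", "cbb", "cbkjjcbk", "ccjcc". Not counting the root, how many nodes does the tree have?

For each word, the new-node count is its length minus the longest prefix already in the trie:
  "ccjjccb" → 7 new (c, c, j, j, c, c, b)
  "ccjcb" → prefix "ccj" already present; 2 new (c, b)
  "cbcj" → prefix "c" already present; 3 new (b, c, j)
  "ccjc" → prefix "ccjc" already present; 0 new (none)
  "cbkck" → prefix "cb" already present; 3 new (k, c, k)
  "cbbk" → prefix "cb" already present; 2 new (b, k)
  "cbb" → prefix "cbb" already present; 0 new (none)
  "cbkjjcbk" → prefix "cbk" already present; 5 new (j, j, c, b, k)
  "ccjcc" → prefix "ccjc" already present; 1 new (c)
Total nodes = 7 + 2 + 3 + 0 + 3 + 2 + 0 + 5 + 1 = 23

23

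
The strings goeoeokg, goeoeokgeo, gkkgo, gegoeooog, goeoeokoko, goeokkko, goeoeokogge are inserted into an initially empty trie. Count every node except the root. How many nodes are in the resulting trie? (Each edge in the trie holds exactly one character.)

Trie structure (* marks end of a word):
(root)
└─ g
   ├─ e
   │  └─ g
   │     └─ o
   │        └─ e
   │           └─ o
   │              └─ o
   │                 └─ o
   │                    └─ g *
   ├─ k
   │  └─ k
   │     └─ g
   │        └─ o *
   └─ o
      └─ e
         └─ o
            ├─ e
            │  └─ o
            │     └─ k
            │        ├─ g *
            │        │  └─ e
            │        │     └─ o *
            │        └─ o
            │           ├─ g
            │           │  └─ g
            │           │     └─ e *
            │           └─ k
            │              └─ o *
            └─ k
               └─ k
                  └─ k
                     └─ o *
Counting every labelled node above: 32.

32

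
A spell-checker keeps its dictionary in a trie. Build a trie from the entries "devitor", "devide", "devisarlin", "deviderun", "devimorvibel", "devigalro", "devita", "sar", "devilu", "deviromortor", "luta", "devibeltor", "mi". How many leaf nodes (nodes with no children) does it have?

12

A leaf is a node with no children — equivalently, the end of a word that is not a proper prefix of any other stored word.
Those words: "devibeltor", "deviderun", "devigalro", "devilu", "devimorvibel", "deviromortor", "devisarlin", "devita", "devitor", "luta", "mi", "sar"
Leaf count: 12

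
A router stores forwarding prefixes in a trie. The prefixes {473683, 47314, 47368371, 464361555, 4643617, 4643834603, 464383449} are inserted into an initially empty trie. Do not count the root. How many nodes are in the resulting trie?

27

Count nodes per top-level branch (shared prefixes stored once):
  '4'-branch (464361555, 4643617, 464383449, 4643834603, 47314, 473683, 47368371): 27 nodes
Sum: 27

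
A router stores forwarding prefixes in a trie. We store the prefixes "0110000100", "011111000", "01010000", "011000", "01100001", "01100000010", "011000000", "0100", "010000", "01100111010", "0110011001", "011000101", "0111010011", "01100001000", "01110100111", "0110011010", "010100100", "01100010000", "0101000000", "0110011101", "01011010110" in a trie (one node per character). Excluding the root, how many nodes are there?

66

Insert word by word; a character creates a node only if that edge doesn't already exist:
  "0110000100" → 10 new (0, 1, 1, 0, 0, 0, 0, 1, 0, 0)
  "011111000" → prefix "011" already present; 6 new (1, 1, 1, 0, 0, 0)
  "01010000" → prefix "01" already present; 6 new (0, 1, 0, 0, 0, 0)
  "011000" → prefix "011000" already present; 0 new (none)
  "01100001" → prefix "01100001" already present; 0 new (none)
  "01100000010" → prefix "0110000" already present; 4 new (0, 0, 1, 0)
  "011000000" → prefix "011000000" already present; 0 new (none)
  "0100" → prefix "010" already present; 1 new (0)
  "010000" → prefix "0100" already present; 2 new (0, 0)
  "01100111010" → prefix "01100" already present; 6 new (1, 1, 1, 0, 1, 0)
  "0110011001" → prefix "0110011" already present; 3 new (0, 0, 1)
  "011000101" → prefix "011000" already present; 3 new (1, 0, 1)
  "0111010011" → prefix "0111" already present; 6 new (0, 1, 0, 0, 1, 1)
  "01100001000" → prefix "0110000100" already present; 1 new (0)
  "01110100111" → prefix "0111010011" already present; 1 new (1)
  "0110011010" → prefix "01100110" already present; 2 new (1, 0)
  "010100100" → prefix "010100" already present; 3 new (1, 0, 0)
  "01100010000" → prefix "01100010" already present; 3 new (0, 0, 0)
  "0101000000" → prefix "01010000" already present; 2 new (0, 0)
  "0110011101" → prefix "0110011101" already present; 0 new (none)
  "01011010110" → prefix "0101" already present; 7 new (1, 0, 1, 0, 1, 1, 0)
Total nodes = 10 + 6 + 6 + 0 + 0 + 4 + 0 + 1 + 2 + 6 + 3 + 3 + 6 + 1 + 1 + 2 + 3 + 3 + 2 + 0 + 7 = 66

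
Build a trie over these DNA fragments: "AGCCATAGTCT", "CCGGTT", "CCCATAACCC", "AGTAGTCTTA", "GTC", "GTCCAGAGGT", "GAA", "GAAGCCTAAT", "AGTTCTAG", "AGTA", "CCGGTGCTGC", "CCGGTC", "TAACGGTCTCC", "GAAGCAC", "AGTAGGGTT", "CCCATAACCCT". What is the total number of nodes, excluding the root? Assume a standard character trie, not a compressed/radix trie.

Count nodes per top-level branch (shared prefixes stored once):
  'A'-branch (AGCCATAGTCT, AGTA, AGTAGGGTT, AGTAGTCTTA, AGTTCTAG): 28 nodes
  'C'-branch (CCCATAACCC, CCCATAACCCT, CCGGTC, CCGGTGCTGC, CCGGTT): 21 nodes
  'G'-branch (GAA, GAAGCAC, GAAGCCTAAT, GTC, GTCCAGAGGT): 21 nodes
  'T'-branch (TAACGGTCTCC): 11 nodes
Sum: 81

81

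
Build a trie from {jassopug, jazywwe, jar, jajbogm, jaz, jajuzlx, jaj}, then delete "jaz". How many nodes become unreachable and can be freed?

After clearing the end-marker at "jaz", prune upward until reaching a node still needed by another word.
Every node on "jaz" is still needed (e.g. by "jazywwe"), so nothing is freed.
Nodes removed: 0

0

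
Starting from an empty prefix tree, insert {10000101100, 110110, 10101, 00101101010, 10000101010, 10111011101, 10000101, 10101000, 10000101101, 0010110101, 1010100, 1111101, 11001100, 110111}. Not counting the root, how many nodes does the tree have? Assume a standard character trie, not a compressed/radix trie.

56

For each word, the new-node count is its length minus the longest prefix already in the trie:
  "10000101100" → 11 new (1, 0, 0, 0, 0, 1, 0, 1, 1, 0, 0)
  "110110" → prefix "1" already present; 5 new (1, 0, 1, 1, 0)
  "10101" → prefix "10" already present; 3 new (1, 0, 1)
  "00101101010" → 11 new (0, 0, 1, 0, 1, 1, 0, 1, 0, 1, 0)
  "10000101010" → prefix "10000101" already present; 3 new (0, 1, 0)
  "10111011101" → prefix "101" already present; 8 new (1, 1, 0, 1, 1, 1, 0, 1)
  "10000101" → prefix "10000101" already present; 0 new (none)
  "10101000" → prefix "10101" already present; 3 new (0, 0, 0)
  "10000101101" → prefix "1000010110" already present; 1 new (1)
  "0010110101" → prefix "0010110101" already present; 0 new (none)
  "1010100" → prefix "1010100" already present; 0 new (none)
  "1111101" → prefix "11" already present; 5 new (1, 1, 1, 0, 1)
  "11001100" → prefix "110" already present; 5 new (0, 1, 1, 0, 0)
  "110111" → prefix "11011" already present; 1 new (1)
Total nodes = 11 + 5 + 3 + 11 + 3 + 8 + 0 + 3 + 1 + 0 + 0 + 5 + 5 + 1 = 56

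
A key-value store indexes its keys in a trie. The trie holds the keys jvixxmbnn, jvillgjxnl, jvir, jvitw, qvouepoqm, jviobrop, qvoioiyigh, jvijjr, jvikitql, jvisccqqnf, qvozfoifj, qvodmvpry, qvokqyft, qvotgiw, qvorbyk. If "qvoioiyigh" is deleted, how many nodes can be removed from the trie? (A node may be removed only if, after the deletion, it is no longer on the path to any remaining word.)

A node on "qvoioiyigh"'s path can go only if nothing else ends at it or branches off below it.
The suffix "ioiyigh" (7 nodes) is used only by "qvoioiyigh"; the node for "qvo" still has the child "u", so pruning stops there.
Nodes removed: 7

7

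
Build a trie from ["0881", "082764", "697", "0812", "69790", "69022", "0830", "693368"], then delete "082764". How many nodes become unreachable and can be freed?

4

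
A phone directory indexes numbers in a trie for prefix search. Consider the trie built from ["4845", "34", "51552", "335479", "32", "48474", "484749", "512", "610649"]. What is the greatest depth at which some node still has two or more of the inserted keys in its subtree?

5

Equivalently: take the maximum, over all pairs, of their longest common prefix length.
e.g. "48474" and "484749" share the prefix "48474" of length 5; no pair shares a longer one.
Longest shared-prefix length: 5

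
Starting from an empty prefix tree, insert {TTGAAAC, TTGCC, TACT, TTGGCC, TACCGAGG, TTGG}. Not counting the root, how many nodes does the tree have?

Trace insertions, counting only characters that open a new branch:
  "TTGAAAC" → 7 new (T, T, G, A, A, A, C)
  "TTGCC" → prefix "TTG" already present; 2 new (C, C)
  "TACT" → prefix "T" already present; 3 new (A, C, T)
  "TTGGCC" → prefix "TTG" already present; 3 new (G, C, C)
  "TACCGAGG" → prefix "TAC" already present; 5 new (C, G, A, G, G)
  "TTGG" → prefix "TTGG" already present; 0 new (none)
Total nodes = 7 + 2 + 3 + 3 + 5 + 0 = 20

20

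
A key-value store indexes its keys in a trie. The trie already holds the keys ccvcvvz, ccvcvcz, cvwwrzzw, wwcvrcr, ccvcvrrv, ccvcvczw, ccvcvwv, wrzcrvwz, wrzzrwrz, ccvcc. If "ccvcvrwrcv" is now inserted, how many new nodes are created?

The longest prefix of "ccvcvrwrcv" already in the trie is "ccvcvr" (length 6).
Each of the 4 remaining characters creates one node.

4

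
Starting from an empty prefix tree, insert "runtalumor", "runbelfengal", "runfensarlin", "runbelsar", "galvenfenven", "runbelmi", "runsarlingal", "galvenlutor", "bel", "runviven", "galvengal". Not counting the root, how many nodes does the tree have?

70

Count nodes per top-level branch (shared prefixes stored once):
  'b'-branch (bel): 3 nodes
  'g'-branch (galvenfenven, galvengal, galvenlutor): 20 nodes
  'r'-branch (runbelfengal, runbelmi, runbelsar, runfensarlin, runsarlingal, runtalumor, runviven): 47 nodes
Sum: 70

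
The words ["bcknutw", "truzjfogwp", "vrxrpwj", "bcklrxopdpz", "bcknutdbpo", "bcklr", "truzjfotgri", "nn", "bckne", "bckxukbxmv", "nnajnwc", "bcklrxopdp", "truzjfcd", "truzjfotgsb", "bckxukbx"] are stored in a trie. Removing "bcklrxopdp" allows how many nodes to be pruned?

After clearing the end-marker at "bcklrxopdp", prune upward until reaching a node still needed by another word.
Every node on "bcklrxopdp" is still needed (e.g. by "bcklrxopdpz"), so nothing is freed.
Nodes removed: 0

0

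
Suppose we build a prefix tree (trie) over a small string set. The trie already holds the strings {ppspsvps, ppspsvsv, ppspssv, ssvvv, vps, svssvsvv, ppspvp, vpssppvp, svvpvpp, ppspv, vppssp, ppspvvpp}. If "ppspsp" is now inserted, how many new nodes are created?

1

The longest prefix of "ppspsp" already in the trie is "ppsps" (length 5).
New nodes needed: |"ppspsp"| − 5 = 6 − 5 = 1.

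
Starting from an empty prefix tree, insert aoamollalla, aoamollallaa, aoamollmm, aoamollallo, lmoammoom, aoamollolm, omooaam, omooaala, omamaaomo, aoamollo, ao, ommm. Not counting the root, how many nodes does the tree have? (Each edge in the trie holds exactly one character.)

45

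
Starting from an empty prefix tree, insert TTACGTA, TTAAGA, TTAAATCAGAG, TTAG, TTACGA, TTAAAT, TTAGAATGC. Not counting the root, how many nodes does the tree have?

24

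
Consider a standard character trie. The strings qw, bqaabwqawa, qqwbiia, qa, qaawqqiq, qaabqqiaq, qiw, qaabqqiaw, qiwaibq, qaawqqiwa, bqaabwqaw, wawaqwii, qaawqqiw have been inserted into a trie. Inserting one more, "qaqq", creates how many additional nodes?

Walking "qaqq" from the root, the first 2 characters ("qa") follow existing edges; "q" is the first miss.
New nodes needed: |"qaqq"| − 2 = 4 − 2 = 2.

2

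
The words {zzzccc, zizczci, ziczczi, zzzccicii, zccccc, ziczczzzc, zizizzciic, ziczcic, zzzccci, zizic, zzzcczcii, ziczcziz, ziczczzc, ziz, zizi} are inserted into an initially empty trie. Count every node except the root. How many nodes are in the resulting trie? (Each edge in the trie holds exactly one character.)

46

Insert word by word; a character creates a node only if that edge doesn't already exist:
  "zzzccc" → 6 new (z, z, z, c, c, c)
  "zizczci" → prefix "z" already present; 6 new (i, z, c, z, c, i)
  "ziczczi" → prefix "zi" already present; 5 new (c, z, c, z, i)
  "zzzccicii" → prefix "zzzcc" already present; 4 new (i, c, i, i)
  "zccccc" → prefix "z" already present; 5 new (c, c, c, c, c)
  "ziczczzzc" → prefix "ziczcz" already present; 3 new (z, z, c)
  "zizizzciic" → prefix "ziz" already present; 7 new (i, z, z, c, i, i, c)
  "ziczcic" → prefix "ziczc" already present; 2 new (i, c)
  "zzzccci" → prefix "zzzccc" already present; 1 new (i)
  "zizic" → prefix "zizi" already present; 1 new (c)
  "zzzcczcii" → prefix "zzzcc" already present; 4 new (z, c, i, i)
  "ziczcziz" → prefix "ziczczi" already present; 1 new (z)
  "ziczczzc" → prefix "ziczczz" already present; 1 new (c)
  "ziz" → prefix "ziz" already present; 0 new (none)
  "zizi" → prefix "zizi" already present; 0 new (none)
Total nodes = 6 + 6 + 5 + 4 + 5 + 3 + 7 + 2 + 1 + 1 + 4 + 1 + 1 + 0 + 0 = 46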